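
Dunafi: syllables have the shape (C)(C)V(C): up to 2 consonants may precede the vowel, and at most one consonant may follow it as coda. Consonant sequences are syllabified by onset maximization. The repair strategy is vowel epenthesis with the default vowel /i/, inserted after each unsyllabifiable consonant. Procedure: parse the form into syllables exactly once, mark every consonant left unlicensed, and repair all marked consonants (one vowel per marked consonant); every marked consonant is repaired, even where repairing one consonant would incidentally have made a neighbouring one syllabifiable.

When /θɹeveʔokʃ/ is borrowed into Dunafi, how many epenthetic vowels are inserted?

1

The unsyllabifiable consonants are /ʃ/; each receives one epenthetic vowel.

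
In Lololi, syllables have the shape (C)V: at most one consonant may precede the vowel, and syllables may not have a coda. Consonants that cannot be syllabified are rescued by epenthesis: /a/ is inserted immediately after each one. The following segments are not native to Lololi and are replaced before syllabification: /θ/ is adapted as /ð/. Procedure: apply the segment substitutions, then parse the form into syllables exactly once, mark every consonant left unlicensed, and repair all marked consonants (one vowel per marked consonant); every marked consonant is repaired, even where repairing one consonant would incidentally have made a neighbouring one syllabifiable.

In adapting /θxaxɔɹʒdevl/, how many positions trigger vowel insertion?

5

After substitution the input is /ðxaxɔɹʒdevl/.
The unsyllabifiable consonants are /ð/, /ɹ/, /ʒ/, /v/, /l/; each receives one epenthetic vowel.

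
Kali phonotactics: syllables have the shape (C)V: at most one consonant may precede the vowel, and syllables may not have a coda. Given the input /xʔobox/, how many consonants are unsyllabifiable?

2

The consonants /x/, /x/ cannot be parsed into a legal (C)V syllable (no codas are permitted; onsets are limited to one consonant).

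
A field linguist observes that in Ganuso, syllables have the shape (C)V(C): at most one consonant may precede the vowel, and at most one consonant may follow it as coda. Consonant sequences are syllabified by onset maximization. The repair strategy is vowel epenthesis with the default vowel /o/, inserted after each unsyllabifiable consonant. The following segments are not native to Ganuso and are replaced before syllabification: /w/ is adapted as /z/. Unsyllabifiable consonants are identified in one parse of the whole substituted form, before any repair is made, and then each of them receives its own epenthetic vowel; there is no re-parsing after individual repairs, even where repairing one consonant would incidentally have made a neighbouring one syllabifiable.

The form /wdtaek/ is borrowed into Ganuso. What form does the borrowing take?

Substitution: /w/ → /z/, giving /zdtaek/.
Syllabifying with onset maximization leaves /z/, /d/ stranded (at most one coda consonant is licensed; onsets are limited to one consonant).
Inserting the epenthetic vowel yields /z/ → /zo/, /d/ → /do/.

zodotaek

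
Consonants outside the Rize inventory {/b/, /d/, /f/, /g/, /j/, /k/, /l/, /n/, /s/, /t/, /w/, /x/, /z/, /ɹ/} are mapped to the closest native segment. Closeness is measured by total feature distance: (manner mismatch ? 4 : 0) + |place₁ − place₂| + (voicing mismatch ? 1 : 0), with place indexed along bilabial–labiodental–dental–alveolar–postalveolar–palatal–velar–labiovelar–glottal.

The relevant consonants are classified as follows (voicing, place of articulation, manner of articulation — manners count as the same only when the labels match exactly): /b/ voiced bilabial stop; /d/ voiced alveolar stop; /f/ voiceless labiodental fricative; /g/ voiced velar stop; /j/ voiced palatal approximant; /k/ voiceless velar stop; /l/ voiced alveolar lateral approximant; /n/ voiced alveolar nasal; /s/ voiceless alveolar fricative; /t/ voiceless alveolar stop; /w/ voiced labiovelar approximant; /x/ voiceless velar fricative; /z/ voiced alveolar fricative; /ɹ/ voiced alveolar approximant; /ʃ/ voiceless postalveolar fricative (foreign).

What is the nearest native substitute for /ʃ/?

s

/s/ is closest: same manner (fricative), place distance 1 (postalveolar→alveolar), same voicing; total 1. Next closest is /x/ at distance 2.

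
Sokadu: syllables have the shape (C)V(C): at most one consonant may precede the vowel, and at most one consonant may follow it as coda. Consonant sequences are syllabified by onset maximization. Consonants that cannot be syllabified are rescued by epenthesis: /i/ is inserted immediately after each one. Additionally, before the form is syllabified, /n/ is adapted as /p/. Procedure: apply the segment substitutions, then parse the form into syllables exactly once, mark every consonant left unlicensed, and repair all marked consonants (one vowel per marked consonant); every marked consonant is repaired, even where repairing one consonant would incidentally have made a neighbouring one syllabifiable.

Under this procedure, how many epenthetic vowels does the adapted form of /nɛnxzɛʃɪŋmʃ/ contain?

After substitution the input is /pɛpxzɛʃɪŋmʃ/.
The unsyllabifiable consonants are /x/, /m/, /ʃ/; each receives one epenthetic vowel.

3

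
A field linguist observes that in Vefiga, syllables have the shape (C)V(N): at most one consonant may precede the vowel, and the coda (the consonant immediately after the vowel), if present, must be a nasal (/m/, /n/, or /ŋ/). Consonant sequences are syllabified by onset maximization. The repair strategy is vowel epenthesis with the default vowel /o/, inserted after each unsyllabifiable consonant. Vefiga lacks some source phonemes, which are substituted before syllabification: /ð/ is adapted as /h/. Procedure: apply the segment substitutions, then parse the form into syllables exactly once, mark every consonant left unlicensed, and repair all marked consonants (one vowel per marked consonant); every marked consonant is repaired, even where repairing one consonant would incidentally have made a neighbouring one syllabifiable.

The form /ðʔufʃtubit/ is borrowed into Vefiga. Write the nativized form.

hoʔufoʃotubito

Substitution: /ð/ → /h/, giving /hʔufʃtubit/.
Under (C)V(N), the unsyllabifiable consonants are /h/, /f/, /ʃ/, /t/ (only a nasal (/m/, /n/, or /ŋ/) is licensed in coda position; onsets are limited to one consonant).
Inserting the epenthetic vowel yields /h/ → /ho/, /f/ → /fo/, /ʃ/ → /ʃo/, /t/ → /to/.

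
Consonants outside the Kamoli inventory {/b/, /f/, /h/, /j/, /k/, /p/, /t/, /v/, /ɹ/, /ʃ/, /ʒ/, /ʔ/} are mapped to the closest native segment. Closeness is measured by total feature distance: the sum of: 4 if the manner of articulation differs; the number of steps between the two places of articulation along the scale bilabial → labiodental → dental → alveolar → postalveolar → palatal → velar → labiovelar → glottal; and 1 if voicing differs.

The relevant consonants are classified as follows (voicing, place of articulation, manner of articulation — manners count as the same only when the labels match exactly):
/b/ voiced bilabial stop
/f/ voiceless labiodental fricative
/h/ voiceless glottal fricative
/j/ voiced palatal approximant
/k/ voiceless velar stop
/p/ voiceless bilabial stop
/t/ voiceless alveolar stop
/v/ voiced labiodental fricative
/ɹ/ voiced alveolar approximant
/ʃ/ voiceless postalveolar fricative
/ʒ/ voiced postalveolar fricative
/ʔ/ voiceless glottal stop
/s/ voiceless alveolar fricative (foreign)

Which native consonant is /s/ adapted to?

/ʃ/ is closest: same manner (fricative), place distance 1 (alveolar→postalveolar), same voicing; total 1. Next closest is /f/ at distance 2.

ʃ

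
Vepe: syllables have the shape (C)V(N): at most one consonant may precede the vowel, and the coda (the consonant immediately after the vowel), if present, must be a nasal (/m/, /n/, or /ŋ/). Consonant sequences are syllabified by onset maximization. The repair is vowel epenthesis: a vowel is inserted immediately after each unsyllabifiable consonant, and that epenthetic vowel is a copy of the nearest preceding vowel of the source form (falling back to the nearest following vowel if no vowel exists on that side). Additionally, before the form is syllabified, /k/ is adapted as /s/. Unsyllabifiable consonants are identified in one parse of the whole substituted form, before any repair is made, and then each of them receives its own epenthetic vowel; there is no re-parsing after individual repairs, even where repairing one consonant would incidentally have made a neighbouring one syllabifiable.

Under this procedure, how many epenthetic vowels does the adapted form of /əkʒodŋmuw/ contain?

After substitution the input is /əsʒodŋmuw/.
The unsyllabifiable consonants are /s/, /d/, /ŋ/, /w/; each receives one epenthetic vowel.

4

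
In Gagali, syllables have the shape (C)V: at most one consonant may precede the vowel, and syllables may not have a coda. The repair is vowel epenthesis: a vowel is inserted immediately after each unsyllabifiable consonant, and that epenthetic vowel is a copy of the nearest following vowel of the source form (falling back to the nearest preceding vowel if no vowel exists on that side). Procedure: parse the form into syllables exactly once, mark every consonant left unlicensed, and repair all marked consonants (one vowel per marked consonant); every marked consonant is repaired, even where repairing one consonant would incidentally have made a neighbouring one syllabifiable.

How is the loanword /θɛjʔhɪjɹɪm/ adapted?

The consonants /j/, /ʔ/, /j/, /m/ cannot be parsed into a legal (C)V syllable (no codas are permitted; onsets are limited to one consonant).
Inserting the epenthetic vowel yields /j/ → /jɪ/, /ʔ/ → /ʔɪ/, /j/ → /jɪ/, /m/ → /mɪ/.

θɛjɪʔɪhɪjɪɹɪmɪ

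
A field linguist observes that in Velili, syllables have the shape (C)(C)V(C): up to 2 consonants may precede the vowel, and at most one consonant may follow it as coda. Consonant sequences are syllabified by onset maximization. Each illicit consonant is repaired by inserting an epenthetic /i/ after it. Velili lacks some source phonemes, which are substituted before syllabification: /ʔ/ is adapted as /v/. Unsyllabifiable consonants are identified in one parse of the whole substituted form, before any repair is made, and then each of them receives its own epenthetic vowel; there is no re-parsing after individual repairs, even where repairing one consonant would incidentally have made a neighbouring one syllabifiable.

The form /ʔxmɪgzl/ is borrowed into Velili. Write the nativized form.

Substitution: /ʔ/ → /v/, giving /vxmɪgzl/.
The consonants /v/, /z/, /l/ cannot be parsed into a legal (C)(C)V(C) syllable (at most one coda consonant is licensed; onsets may contain at most 2 consonants).
Epenthesis after each stranded consonant: /v/ → /vi/, /z/ → /zi/, /l/ → /li/.

vixmɪgzili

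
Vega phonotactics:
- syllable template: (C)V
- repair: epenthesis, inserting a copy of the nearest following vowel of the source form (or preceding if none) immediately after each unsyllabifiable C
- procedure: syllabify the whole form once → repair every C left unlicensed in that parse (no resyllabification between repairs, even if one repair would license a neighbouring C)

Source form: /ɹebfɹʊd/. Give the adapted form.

Syllabifying with onset maximization leaves /b/, /f/, /d/ stranded (no codas are permitted; onsets are limited to one consonant).
Each unlicensed consonant becomes the onset of a new syllable: /b/ → /bʊ/, /f/ → /fʊ/, /d/ → /dʊ/.

ɹebʊfʊɹʊdʊ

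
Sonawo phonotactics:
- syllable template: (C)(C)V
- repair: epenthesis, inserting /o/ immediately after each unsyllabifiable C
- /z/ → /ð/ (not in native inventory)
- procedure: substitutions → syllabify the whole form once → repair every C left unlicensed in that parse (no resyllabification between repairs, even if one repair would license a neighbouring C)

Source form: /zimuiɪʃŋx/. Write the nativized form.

ðimuiɪʃoŋoxo

Substitution: /z/ → /ð/, giving /ðimuiɪʃŋx/.
Under (C)(C)V, the unsyllabifiable consonants are /ʃ/, /ŋ/, /x/ (no codas are permitted; onsets may contain at most 2 consonants).
Each unlicensed consonant becomes the onset of a new syllable: /ʃ/ → /ʃo/, /ŋ/ → /ŋo/, /x/ → /xo/.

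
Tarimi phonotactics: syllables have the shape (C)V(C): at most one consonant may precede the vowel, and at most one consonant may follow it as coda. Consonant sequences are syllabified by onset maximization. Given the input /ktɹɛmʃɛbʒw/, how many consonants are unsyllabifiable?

4

The consonants /k/, /t/, /ʒ/, /w/ cannot be parsed into a legal (C)V(C) syllable (at most one coda consonant is licensed; onsets are limited to one consonant).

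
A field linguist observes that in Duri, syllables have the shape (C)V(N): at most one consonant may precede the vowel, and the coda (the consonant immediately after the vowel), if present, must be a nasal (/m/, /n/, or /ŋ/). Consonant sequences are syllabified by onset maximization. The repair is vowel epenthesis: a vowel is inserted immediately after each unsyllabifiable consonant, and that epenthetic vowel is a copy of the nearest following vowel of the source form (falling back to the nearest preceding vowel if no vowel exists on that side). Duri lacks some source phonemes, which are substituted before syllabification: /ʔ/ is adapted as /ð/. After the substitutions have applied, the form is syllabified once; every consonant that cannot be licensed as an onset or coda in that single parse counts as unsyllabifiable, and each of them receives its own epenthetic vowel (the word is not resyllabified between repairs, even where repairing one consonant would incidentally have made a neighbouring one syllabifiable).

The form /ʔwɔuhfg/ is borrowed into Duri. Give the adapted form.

ðɔwɔuhufugu

Substitution: /ʔ/ → /ð/, giving /ðwɔuhfg/.
Under (C)V(N), the unsyllabifiable consonants are /ð/, /h/, /f/, /g/ (only a nasal (/m/, /n/, or /ŋ/) is licensed in coda position; onsets are limited to one consonant).
Epenthesis after each stranded consonant: /ð/ → /ðɔ/, /h/ → /hu/, /f/ → /fu/, /g/ → /gu/.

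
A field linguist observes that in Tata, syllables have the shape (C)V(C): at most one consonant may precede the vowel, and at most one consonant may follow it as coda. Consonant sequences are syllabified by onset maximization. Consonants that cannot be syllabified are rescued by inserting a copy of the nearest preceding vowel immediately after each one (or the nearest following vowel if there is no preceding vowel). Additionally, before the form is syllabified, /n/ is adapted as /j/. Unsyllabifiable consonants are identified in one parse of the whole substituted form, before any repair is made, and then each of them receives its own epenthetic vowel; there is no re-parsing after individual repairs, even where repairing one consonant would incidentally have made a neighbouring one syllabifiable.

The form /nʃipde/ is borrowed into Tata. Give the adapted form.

Substitution: /n/ → /j/, giving /jʃipde/.
Syllabifying with onset maximization leaves /j/ stranded (at most one coda consonant is licensed; onsets are limited to one consonant).
Epenthesis after each stranded consonant: /j/ → /ji/.

jiʃipde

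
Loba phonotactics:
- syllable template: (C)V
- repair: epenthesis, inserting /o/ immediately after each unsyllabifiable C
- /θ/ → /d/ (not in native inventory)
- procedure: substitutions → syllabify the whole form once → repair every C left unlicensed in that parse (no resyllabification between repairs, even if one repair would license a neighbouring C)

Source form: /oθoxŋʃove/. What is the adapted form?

odoxoŋoʃove

Substitution: /θ/ → /d/, giving /odoxŋʃove/.
Syllabifying with onset maximization leaves /x/, /ŋ/ stranded (no codas are permitted; onsets are limited to one consonant).
Epenthesis after each stranded consonant: /x/ → /xo/, /ŋ/ → /ŋo/.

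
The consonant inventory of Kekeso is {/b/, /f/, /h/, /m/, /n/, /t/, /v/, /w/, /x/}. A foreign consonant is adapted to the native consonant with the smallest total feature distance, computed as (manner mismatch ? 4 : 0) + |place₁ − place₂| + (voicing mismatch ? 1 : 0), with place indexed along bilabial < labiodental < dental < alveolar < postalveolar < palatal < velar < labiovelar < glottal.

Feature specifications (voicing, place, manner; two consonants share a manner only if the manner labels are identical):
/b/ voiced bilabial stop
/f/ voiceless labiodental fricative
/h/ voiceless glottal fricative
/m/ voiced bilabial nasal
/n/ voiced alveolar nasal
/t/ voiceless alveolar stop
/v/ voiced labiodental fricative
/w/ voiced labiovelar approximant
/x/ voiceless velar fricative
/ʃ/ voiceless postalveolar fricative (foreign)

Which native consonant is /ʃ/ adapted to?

/x/ is closest: same manner (fricative), place distance 2 (postalveolar→velar), same voicing; total 2. Next closest is /f/ at distance 3.

x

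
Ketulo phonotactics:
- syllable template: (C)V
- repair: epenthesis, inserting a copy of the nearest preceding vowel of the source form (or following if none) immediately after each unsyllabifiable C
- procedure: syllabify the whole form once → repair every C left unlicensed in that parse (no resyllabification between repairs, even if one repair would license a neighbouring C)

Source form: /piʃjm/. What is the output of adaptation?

Syllabifying with onset maximization leaves /ʃ/, /j/, /m/ stranded (no codas are permitted; onsets are limited to one consonant).
Inserting the epenthetic vowel yields /ʃ/ → /ʃi/, /j/ → /ji/, /m/ → /mi/.

piʃijimi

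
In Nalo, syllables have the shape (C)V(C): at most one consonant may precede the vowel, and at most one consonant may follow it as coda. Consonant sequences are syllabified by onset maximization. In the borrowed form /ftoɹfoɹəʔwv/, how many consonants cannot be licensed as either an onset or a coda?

The consonants /f/, /w/, /v/ cannot be parsed into a legal (C)V(C) syllable (at most one coda consonant is licensed; onsets are limited to one consonant).

3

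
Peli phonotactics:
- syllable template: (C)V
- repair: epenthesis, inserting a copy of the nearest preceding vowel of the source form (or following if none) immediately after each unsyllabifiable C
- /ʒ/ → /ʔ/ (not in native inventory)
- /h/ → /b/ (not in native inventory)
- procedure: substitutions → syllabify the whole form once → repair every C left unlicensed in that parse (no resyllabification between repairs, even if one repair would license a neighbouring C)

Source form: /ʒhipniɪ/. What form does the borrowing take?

Substitution: /ʒ/ → /ʔ/, /h/ → /b/, giving /ʔbipniɪ/.
Syllabifying with onset maximization leaves /ʔ/, /p/ stranded (no codas are permitted; onsets are limited to one consonant).
Epenthesis after each stranded consonant: /ʔ/ → /ʔi/, /p/ → /pi/.

ʔibipiniɪ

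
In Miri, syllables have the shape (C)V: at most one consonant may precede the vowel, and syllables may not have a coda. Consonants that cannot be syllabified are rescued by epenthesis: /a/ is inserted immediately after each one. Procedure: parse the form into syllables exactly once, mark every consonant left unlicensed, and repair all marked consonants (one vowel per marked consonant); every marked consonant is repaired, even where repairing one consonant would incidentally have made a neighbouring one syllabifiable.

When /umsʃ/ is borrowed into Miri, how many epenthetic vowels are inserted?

The unsyllabifiable consonants are /m/, /s/, /ʃ/; each receives one epenthetic vowel.

3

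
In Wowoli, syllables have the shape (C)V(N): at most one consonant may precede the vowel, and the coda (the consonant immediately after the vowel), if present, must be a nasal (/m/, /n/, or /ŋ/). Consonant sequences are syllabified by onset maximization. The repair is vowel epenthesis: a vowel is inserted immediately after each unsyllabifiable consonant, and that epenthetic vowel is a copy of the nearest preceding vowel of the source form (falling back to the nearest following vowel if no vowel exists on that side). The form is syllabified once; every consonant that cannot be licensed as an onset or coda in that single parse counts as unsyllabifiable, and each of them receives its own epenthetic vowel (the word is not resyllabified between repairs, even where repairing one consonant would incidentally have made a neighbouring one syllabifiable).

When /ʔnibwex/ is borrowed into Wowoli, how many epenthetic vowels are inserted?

3

The unsyllabifiable consonants are /ʔ/, /b/, /x/; each receives one epenthetic vowel.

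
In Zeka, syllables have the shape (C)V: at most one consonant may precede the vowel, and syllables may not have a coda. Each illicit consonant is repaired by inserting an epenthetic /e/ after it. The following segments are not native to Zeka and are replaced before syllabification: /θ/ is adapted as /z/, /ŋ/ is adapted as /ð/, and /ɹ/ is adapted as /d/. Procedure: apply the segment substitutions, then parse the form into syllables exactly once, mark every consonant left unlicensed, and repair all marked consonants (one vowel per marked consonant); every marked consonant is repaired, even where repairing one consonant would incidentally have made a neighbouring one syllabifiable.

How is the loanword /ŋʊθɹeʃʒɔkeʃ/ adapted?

ðʊzedeʃeʒɔkeʃe

Substitution: /ŋ/ → /ð/, /θ/ → /z/, /ɹ/ → /d/, giving /ðʊzdeʃʒɔkeʃ/.
Under (C)V, the unsyllabifiable consonants are /z/, /ʃ/, /ʃ/ (no codas are permitted; onsets are limited to one consonant).
Epenthesis after each stranded consonant: /z/ → /ze/, /ʃ/ → /ʃe/, /ʃ/ → /ʃe/.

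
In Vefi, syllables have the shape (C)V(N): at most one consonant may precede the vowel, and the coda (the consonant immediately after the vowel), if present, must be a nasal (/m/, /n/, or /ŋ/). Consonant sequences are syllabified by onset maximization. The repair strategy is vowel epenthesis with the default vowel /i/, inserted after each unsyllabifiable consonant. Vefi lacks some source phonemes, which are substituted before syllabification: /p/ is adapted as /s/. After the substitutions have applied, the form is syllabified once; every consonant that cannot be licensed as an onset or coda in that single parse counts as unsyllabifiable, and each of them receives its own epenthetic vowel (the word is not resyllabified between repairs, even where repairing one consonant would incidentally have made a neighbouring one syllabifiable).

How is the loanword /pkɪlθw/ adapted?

sikɪliθiwi

Substitution: /p/ → /s/, giving /skɪlθw/.
Under (C)V(N), the unsyllabifiable consonants are /s/, /l/, /θ/, /w/ (only a nasal (/m/, /n/, or /ŋ/) is licensed in coda position; onsets are limited to one consonant).
Each unlicensed consonant becomes the onset of a new syllable: /s/ → /si/, /l/ → /li/, /θ/ → /θi/, /w/ → /wi/.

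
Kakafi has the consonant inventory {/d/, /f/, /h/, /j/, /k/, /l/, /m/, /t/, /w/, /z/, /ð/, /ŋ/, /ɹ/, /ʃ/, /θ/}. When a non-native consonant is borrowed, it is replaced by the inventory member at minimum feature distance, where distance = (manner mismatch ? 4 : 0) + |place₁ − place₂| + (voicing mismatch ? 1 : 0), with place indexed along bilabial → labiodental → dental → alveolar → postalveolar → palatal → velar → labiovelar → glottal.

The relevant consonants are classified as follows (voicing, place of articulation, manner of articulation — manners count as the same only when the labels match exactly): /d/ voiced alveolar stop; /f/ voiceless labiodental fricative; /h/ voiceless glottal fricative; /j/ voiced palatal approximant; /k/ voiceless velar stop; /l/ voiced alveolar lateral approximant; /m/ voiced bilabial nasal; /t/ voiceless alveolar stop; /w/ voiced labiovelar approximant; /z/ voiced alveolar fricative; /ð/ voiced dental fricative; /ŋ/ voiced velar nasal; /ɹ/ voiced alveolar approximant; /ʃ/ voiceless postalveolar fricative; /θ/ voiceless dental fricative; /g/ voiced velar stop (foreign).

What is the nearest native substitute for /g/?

/k/ is closest: same manner (stop), place distance 0 (velar→velar), voicing differs (+1); total 1. Next closest is /d/ at distance 3.

k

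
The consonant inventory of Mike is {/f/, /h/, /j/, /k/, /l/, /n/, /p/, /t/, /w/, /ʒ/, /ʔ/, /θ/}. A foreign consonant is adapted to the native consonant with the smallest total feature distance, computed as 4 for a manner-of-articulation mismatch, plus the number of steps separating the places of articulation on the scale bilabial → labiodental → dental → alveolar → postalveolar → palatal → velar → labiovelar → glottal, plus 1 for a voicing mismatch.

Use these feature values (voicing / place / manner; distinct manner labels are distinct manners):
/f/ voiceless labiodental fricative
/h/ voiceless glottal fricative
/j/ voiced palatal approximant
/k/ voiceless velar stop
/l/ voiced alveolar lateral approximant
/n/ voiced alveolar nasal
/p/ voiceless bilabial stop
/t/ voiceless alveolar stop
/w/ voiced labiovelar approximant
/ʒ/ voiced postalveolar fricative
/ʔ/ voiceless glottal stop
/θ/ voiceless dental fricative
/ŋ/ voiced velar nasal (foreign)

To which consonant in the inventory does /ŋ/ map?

n

/n/ is closest: same manner (nasal), place distance 3 (velar→alveolar), same voicing; total 3. Next closest is /j/ at distance 5.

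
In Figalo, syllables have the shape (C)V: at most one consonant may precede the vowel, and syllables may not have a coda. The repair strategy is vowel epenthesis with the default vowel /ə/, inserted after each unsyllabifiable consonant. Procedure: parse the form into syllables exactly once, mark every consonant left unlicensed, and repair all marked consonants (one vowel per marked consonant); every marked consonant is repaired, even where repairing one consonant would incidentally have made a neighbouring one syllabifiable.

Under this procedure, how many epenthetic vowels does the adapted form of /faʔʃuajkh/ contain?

4

The unsyllabifiable consonants are /ʔ/, /j/, /k/, /h/; each receives one epenthetic vowel.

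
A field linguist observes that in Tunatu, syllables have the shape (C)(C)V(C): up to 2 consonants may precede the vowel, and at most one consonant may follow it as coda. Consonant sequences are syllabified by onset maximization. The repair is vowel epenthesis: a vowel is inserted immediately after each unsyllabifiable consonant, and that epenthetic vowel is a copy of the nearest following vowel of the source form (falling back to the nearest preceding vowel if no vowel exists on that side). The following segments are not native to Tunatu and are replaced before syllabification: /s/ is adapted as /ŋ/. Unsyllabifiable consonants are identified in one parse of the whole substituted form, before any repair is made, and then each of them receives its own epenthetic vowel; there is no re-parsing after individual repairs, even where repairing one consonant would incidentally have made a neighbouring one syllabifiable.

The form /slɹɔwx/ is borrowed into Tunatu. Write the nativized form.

Substitution: /s/ → /ŋ/, giving /ŋlɹɔwx/.
Under (C)(C)V(C), the unsyllabifiable consonants are /ŋ/, /x/ (at most one coda consonant is licensed; onsets may contain at most 2 consonants).
Epenthesis after each stranded consonant: /ŋ/ → /ŋɔ/, /x/ → /xɔ/.

ŋɔlɹɔwxɔ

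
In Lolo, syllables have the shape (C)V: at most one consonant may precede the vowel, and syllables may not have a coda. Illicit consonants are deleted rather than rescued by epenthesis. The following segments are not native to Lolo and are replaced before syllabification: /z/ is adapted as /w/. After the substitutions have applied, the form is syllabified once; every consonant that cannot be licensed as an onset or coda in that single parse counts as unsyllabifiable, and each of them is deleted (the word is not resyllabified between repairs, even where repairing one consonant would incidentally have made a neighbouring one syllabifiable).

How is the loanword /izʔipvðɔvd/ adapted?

iʔiðɔ

Substitution: /z/ → /w/, giving /iwʔipvðɔvd/.
The consonants /w/, /p/, /v/, /v/, /d/ cannot be parsed into a legal (C)V syllable (no codas are permitted; onsets are limited to one consonant).
Each unlicensed consonant is deleted: /w/, /p/, /v/, /v/, /d/.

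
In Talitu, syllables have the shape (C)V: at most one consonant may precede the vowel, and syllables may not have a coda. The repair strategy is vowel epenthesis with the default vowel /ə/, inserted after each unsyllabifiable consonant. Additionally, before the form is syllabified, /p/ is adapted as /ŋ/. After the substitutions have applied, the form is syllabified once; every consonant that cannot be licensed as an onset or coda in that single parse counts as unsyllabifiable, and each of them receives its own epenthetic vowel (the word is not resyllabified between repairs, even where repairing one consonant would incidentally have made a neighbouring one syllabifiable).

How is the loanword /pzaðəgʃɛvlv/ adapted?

Substitution: /p/ → /ŋ/, giving /ŋzaðəgʃɛvlv/.
The consonants /ŋ/, /g/, /v/, /l/, /v/ cannot be parsed into a legal (C)V syllable (no codas are permitted; onsets are limited to one consonant).
Inserting the epenthetic vowel yields /ŋ/ → /ŋə/, /g/ → /gə/, /v/ → /və/, /l/ → /lə/, /v/ → /və/.

ŋəzaðəgəʃɛvələvə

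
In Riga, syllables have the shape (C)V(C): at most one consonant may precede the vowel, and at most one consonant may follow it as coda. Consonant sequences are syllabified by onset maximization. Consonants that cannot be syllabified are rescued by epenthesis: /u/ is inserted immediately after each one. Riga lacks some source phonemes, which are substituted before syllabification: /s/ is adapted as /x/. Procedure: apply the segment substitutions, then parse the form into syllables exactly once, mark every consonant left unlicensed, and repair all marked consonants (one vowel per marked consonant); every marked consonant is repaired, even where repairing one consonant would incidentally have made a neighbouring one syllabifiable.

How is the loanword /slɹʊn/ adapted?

Substitution: /s/ → /x/, giving /xlɹʊn/.
Syllabifying with onset maximization leaves /x/, /l/ stranded (at most one coda consonant is licensed; onsets are limited to one consonant).
Each unlicensed consonant becomes the onset of a new syllable: /x/ → /xu/, /l/ → /lu/.

xuluɹʊn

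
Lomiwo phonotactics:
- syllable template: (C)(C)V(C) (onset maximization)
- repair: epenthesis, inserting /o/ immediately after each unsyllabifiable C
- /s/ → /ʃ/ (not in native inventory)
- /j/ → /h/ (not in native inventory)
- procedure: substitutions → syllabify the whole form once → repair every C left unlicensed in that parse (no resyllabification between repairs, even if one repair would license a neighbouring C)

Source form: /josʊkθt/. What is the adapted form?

Substitution: /j/ → /h/, /s/ → /ʃ/, giving /hoʃʊkθt/.
Syllabifying with onset maximization leaves /θ/, /t/ stranded (at most one coda consonant is licensed; onsets may contain at most 2 consonants).
Epenthesis after each stranded consonant: /θ/ → /θo/, /t/ → /to/.

hoʃʊkθoto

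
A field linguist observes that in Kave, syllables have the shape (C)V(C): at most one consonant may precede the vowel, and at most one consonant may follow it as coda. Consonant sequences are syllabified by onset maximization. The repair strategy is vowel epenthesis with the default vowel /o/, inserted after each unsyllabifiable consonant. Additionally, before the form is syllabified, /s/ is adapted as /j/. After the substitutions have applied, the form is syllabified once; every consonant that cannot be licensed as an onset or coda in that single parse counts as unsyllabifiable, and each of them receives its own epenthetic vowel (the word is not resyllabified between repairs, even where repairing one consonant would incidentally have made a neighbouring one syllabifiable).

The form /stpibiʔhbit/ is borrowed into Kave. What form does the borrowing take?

jotopibiʔhobit

Substitution: /s/ → /j/, giving /jtpibiʔhbit/.
Under (C)V(C), the unsyllabifiable consonants are /j/, /t/, /h/ (at most one coda consonant is licensed; onsets are limited to one consonant).
Epenthesis after each stranded consonant: /j/ → /jo/, /t/ → /to/, /h/ → /ho/.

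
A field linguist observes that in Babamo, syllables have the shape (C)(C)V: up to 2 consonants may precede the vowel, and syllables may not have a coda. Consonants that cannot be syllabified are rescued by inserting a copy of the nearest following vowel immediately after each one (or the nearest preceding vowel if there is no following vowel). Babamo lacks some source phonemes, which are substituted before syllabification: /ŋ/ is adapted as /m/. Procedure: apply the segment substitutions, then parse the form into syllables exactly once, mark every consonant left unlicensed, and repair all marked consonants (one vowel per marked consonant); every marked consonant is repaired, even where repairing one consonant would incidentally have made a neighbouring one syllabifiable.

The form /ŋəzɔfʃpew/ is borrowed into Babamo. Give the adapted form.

məzɔfeʃpewe

Substitution: /ŋ/ → /m/, giving /məzɔfʃpew/.
The consonants /f/, /w/ cannot be parsed into a legal (C)(C)V syllable (no codas are permitted; onsets may contain at most 2 consonants).
Each unlicensed consonant becomes the onset of a new syllable: /f/ → /fe/, /w/ → /we/.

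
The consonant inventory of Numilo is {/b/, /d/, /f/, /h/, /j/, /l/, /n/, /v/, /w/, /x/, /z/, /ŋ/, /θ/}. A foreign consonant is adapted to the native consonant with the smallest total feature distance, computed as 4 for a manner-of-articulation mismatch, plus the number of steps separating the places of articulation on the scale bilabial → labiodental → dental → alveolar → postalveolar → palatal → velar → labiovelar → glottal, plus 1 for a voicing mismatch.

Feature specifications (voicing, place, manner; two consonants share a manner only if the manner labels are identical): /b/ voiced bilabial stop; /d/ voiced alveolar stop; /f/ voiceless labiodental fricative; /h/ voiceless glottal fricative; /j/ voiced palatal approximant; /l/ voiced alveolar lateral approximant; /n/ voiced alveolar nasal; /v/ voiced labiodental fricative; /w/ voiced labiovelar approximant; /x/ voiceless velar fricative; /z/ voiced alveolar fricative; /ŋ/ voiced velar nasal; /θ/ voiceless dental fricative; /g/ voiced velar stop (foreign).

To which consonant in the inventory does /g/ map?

d

/d/ is closest: same manner (stop), place distance 3 (velar→alveolar), same voicing; total 3. Next closest is /ŋ/ at distance 4.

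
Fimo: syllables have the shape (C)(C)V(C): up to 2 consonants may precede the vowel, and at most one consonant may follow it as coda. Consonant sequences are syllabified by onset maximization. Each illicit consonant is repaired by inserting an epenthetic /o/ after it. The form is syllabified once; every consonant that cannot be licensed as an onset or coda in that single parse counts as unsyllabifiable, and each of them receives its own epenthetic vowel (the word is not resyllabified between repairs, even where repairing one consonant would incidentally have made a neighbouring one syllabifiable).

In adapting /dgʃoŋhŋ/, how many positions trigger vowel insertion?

3

The unsyllabifiable consonants are /d/, /h/, /ŋ/; each receives one epenthetic vowel.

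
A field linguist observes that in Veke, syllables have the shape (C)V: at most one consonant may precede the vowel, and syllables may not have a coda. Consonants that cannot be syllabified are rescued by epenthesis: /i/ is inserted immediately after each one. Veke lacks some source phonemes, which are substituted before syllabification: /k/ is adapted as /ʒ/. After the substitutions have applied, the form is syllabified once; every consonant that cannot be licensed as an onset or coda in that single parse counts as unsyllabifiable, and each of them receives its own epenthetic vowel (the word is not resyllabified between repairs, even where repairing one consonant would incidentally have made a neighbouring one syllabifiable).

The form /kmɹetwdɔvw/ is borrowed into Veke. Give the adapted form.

Substitution: /k/ → /ʒ/, giving /ʒmɹetwdɔvw/.
Syllabifying with onset maximization leaves /ʒ/, /m/, /t/, /w/, /v/, /w/ stranded (no codas are permitted; onsets are limited to one consonant).
Inserting the epenthetic vowel yields /ʒ/ → /ʒi/, /m/ → /mi/, /t/ → /ti/, /w/ → /wi/, /v/ → /vi/, /w/ → /wi/.

ʒimiɹetiwidɔviwi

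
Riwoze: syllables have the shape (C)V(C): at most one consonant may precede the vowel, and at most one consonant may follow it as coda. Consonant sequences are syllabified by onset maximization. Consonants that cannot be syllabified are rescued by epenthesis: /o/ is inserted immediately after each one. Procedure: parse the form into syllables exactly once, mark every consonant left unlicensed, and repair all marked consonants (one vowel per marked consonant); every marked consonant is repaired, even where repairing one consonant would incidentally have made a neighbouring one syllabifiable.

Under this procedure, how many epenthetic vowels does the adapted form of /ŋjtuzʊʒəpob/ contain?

2

The unsyllabifiable consonants are /ŋ/, /j/; each receives one epenthetic vowel.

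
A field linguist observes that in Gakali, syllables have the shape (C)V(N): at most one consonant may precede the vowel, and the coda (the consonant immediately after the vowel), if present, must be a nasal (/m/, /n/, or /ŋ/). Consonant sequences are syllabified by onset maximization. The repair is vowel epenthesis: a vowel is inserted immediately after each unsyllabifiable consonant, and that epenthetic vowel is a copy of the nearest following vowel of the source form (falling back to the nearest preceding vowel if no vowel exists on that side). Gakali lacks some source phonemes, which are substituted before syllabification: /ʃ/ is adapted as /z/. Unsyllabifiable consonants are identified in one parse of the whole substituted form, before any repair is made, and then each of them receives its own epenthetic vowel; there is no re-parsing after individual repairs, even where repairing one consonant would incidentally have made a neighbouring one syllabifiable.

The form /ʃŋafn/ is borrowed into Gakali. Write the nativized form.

zaŋafana

Substitution: /ʃ/ → /z/, giving /zŋafn/.
Under (C)V(N), the unsyllabifiable consonants are /z/, /f/, /n/ (only a nasal (/m/, /n/, or /ŋ/) is licensed in coda position; onsets are limited to one consonant).
Each unlicensed consonant becomes the onset of a new syllable: /z/ → /za/, /f/ → /fa/, /n/ → /na/.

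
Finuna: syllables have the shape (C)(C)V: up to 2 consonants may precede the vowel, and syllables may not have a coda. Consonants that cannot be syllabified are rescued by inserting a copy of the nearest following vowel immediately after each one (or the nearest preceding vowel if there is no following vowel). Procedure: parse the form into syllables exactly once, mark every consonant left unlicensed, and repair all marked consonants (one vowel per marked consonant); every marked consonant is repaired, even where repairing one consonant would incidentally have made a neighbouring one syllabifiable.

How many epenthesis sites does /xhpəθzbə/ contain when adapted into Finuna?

2

The unsyllabifiable consonants are /x/, /θ/; each receives one epenthetic vowel.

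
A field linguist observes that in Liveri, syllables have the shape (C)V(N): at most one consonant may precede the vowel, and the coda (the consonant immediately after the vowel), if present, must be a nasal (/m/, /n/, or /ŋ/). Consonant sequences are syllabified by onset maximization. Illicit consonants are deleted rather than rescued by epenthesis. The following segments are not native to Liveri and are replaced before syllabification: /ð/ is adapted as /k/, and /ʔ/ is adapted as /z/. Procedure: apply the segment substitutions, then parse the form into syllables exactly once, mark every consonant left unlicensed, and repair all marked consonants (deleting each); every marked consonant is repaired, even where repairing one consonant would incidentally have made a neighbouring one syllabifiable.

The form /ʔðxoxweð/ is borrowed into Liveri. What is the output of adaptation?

xowe

Substitution: /ʔ/ → /z/, /ð/ → /k/, giving /zkxoxwek/.
Syllabifying with onset maximization leaves /z/, /k/, /x/, /k/ stranded (only a nasal (/m/, /n/, or /ŋ/) is licensed in coda position; onsets are limited to one consonant).
Each unlicensed consonant is deleted: /z/, /k/, /x/, /k/.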